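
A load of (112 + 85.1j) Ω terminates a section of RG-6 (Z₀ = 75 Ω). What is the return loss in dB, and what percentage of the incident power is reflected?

RL ≈ 6.9 dB; 20.4% of incident power reflected

Γ = (37 + j85.1)/(187 + j85.1), |Γ| = 0.452
RL = −20·log₁₀(0.452) = 6.9 dB
P_refl/P_inc = |Γ|² = 0.204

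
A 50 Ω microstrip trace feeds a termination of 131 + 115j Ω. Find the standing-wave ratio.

VSWR ≈ 4.81

Γ = (Z_L − Z_0)/(Z_L + Z_0) = (81 + j115)/(181 + j115)
|Γ| = 141/214 = 0.656
VSWR = (1 + |Γ|)/(1 − |Γ|) = 1.66/0.344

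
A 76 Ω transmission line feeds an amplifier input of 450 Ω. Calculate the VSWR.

Γ = (450 − 76)/(450 + 76) = 0.711
VSWR = (1 + 0.711)/(1 − 0.711)

VSWR ≈ 5.92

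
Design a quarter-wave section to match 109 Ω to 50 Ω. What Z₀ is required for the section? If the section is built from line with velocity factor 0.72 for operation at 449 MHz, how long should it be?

Z_qwt ≈ 73.8 Ω; length ≈ 12 cm

Z_qwt = √(Z_0·R_L) = √(50 × 109) = √5450
λ = 0.72·c/f = 0.481 m, so l = λ/4 = 0.12 m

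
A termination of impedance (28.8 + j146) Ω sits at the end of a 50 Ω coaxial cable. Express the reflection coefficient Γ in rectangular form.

Γ = (Z_L − Z_0)/(Z_L + Z_0) = (-21.2 + j146)/(78.8 + j146)

Γ ≈ 0.714 + j0.53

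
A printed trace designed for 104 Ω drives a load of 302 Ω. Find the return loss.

Γ = (302 − 104)/(302 + 104) = 0.488
RL = −20·log₁₀|Γ| = −20·log₁₀(0.488)

RL ≈ 6.24 dB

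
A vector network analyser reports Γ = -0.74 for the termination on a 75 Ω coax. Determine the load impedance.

Z_L ≈ 11.2 Ω

Z_L = Z_0·(1 + Γ)/(1 − Γ) = 75·(0.26)/(1.74)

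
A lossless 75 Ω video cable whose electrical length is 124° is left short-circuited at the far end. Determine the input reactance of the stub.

X_in ≈ -111 Ω (capacitive)

tan(βl) = -1.48
For a short-circuited stub, Z_in = jZ_0·tan(βl)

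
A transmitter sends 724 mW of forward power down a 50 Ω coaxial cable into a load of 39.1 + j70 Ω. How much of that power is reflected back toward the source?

|Γ| = |(-10.9 + j70)/(89.1 + j70)| = 0.625
|Γ|² = 0.391
P_refl = |Γ|²·P_inc = 283 mW, P_del = (1 − |Γ|²)·P_inc = 441 mW

P_reflected ≈ 283 mW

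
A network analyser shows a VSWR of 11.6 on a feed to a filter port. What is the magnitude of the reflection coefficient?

|Γ| = (S − 1)/(S + 1) = (11.6 − 1)/(11.6 + 1) = 10.6/12.6

|Γ| ≈ 0.841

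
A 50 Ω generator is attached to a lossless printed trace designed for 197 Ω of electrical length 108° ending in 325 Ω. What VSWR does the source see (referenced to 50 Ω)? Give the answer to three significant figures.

tan(βl) = -3.08
Z_in = Z_0·(Z_L + jZ_0·tanβl)/(Z_0 + jZ_L·tanβl) = 127 + j39 Ω
Γ_s = (Z_in − Z_s)/(Z_in + Z_s) = (77.1 + j39)/(177 + j39), |Γ_s| = 0.476
VSWR = (1 + |Γ_s|)/(1 − |Γ_s|)

VSWR ≈ 2.82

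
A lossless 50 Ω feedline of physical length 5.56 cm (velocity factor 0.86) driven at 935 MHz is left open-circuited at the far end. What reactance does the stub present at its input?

λ = v/f = 0.86·c / 935 MHz = 0.276 m
βl = 2π·l/λ = 2π × 0.201 = 72.5°
tan(βl) = 3.18
For an open-circuited stub, Z_in = −jZ_0·cot(βl) = −jZ_0/tan(βl)

X_in ≈ -15.7 Ω (capacitive)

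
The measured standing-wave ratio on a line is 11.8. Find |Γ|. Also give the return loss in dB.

|Γ| = (S − 1)/(S + 1) = (11.8 − 1)/(11.8 + 1) = 10.8/12.8
RL = −20·log₁₀|Γ| = −20·log₁₀(0.844)

|Γ| ≈ 0.844; return loss ≈ 1.48 dB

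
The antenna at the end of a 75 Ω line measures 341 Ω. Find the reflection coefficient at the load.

Γ = 0.639

Γ = (Z_L − Z_0)/(Z_L + Z_0) = (341 − 75)/(341 + 75) = 266/416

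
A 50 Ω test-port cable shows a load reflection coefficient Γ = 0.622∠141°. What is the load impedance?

Z_L = Z_0·(1 + Γ)/(1 − Γ) = 50·(0.517 + j0.391)/(1.48 − j0.391)

Z_L ≈ 13 + j16.6 Ω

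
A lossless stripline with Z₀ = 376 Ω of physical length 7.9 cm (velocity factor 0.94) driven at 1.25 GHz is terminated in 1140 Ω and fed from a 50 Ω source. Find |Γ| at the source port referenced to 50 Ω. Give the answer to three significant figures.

λ = v/f = 0.94·c / 1.25 GHz = 0.226 m
βl = 2π·l/λ = 2π × 0.35 = 126°
tan(βl) = -1.37
Z_in = Z_0·(Z_L + jZ_0·tanβl)/(Z_0 + jZ_L·tanβl) = 179 + j231 Ω
Γ_s = (Z_in − Z_s)/(Z_in + Z_s) = (129 + j231)/(229 + j231), |Γ_s| = 0.813

|Γ| ≈ 0.813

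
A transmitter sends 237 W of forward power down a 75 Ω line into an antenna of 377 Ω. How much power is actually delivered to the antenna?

P_delivered ≈ 131 W

Γ = (377 − 75)/(377 + 75) = 0.668
|Γ|² = 0.446
P_refl = |Γ|²·P_inc = 106 W, P_del = (1 − |Γ|²)·P_inc = 131 W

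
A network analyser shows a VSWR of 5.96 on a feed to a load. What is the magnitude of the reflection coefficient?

|Γ| = (S − 1)/(S + 1) = (5.96 − 1)/(5.96 + 1) = 4.96/6.96

|Γ| ≈ 0.713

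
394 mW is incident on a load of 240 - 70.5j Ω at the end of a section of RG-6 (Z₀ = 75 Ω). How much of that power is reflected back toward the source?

P_reflected ≈ 122 mW

|Γ| = |(165 − j70.5)/(315 − j70.5)| = 0.556
|Γ|² = 0.309
P_refl = |Γ|²·P_inc = 122 mW, P_del = (1 − |Γ|²)·P_inc = 272 mW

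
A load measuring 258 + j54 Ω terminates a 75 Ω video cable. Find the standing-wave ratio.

Γ = (Z_L − Z_0)/(Z_L + Z_0) = (183 + j54)/(333 + j54)
|Γ| = 191/337 = 0.566
VSWR = (1 + |Γ|)/(1 − |Γ|) = 1.57/0.434

VSWR ≈ 3.6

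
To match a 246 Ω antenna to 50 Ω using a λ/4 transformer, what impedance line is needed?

Z_qwt ≈ 111 Ω

Z_qwt = √(Z_0·R_L) = √(50 × 246) = √12300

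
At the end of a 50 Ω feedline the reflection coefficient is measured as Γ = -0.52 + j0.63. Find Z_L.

Z_L = Z_0·(1 + Γ)/(1 − Γ) = 50·(0.48 + j0.63)/(1.52 − j0.63)

Z_L ≈ 6.14 + j23.3 Ω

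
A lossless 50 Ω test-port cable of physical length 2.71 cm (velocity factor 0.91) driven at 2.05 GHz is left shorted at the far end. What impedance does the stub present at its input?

λ = v/f = 0.91·c / 2.05 GHz = 0.133 m
βl = 2π·l/λ = 2π × 0.203 = 73.3°
tan(βl) = 3.32
For a shorted stub, Z_in = jZ_0·tan(βl)

Z_in ≈ +j166 Ω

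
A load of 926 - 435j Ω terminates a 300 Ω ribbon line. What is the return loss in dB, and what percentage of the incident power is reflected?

RL ≈ 4.64 dB; 34.3% of incident power reflected

Γ = (626 − j435)/(1226 − j435), |Γ| = 0.586
RL = −20·log₁₀(0.586) = 4.64 dB
P_refl/P_inc = |Γ|² = 0.343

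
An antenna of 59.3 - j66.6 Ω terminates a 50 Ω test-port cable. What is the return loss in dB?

RL ≈ 5.59 dB

Γ = (9.3 − j66.6)/(109.3 − j66.6), |Γ| = 0.525
RL = −20·log₁₀|Γ| = −20·log₁₀(0.525)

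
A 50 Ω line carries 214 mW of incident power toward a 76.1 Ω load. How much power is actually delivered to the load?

Γ = (76.1 − 50)/(76.1 + 50) = 0.207
|Γ|² = 0.0428
P_refl = |Γ|²·P_inc = 9.17 mW, P_del = (1 − |Γ|²)·P_inc = 205 mW

P_delivered ≈ 205 mW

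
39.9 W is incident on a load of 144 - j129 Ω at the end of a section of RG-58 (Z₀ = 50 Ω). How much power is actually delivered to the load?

|Γ| = |(94 − j129)/(194 − j129)| = 0.685
|Γ|² = 0.469
P_refl = |Γ|²·P_inc = 18.7 W, P_del = (1 − |Γ|²)·P_inc = 21.2 W

P_delivered ≈ 21.2 W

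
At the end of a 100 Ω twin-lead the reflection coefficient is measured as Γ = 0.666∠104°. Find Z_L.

Z_L = Z_0·(1 + Γ)/(1 − Γ) = 100·(0.839 + j0.646)/(1.16 − j0.646)

Z_L ≈ 31.5 + j73.2 Ω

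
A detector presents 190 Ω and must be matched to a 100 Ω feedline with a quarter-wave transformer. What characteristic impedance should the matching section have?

Z_qwt ≈ 138 Ω

Z_qwt = √(Z_0·R_L) = √(100 × 190) = √19000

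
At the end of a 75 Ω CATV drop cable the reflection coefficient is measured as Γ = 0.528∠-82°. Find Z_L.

Z_L ≈ 47.8 − j69.3 Ω

Z_L = Z_0·(1 + Γ)/(1 − Γ) = 75·(1.07 − j0.523)/(0.927 + j0.523)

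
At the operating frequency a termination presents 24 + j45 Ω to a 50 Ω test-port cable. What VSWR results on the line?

VSWR ≈ 4

Γ = (Z_L − Z_0)/(Z_L + Z_0) = (-26 + j45)/(74 + j45)
|Γ| = 52/86.6 = 0.6
VSWR = (1 + |Γ|)/(1 − |Γ|) = 1.6/0.4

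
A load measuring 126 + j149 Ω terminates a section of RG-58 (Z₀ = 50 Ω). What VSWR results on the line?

VSWR ≈ 6.28

Γ = (Z_L − Z_0)/(Z_L + Z_0) = (76 + j149)/(176 + j149)
|Γ| = 167/231 = 0.725
VSWR = (1 + |Γ|)/(1 − |Γ|) = 1.73/0.275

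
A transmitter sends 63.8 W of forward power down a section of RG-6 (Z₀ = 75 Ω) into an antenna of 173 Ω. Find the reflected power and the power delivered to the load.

P_reflected ≈ 9.96 W; P_delivered ≈ 53.8 W

Γ = (173 − 75)/(173 + 75) = 0.395
|Γ|² = 0.156
P_refl = |Γ|²·P_inc = 9.96 W, P_del = (1 − |Γ|²)·P_inc = 53.8 W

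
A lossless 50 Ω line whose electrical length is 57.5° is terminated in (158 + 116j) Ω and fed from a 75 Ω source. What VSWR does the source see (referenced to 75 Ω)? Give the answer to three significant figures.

tan(βl) = 1.57
Z_in = Z_0·(Z_L + jZ_0·tanβl)/(Z_0 + jZ_L·tanβl) = 17.3 − j41.1 Ω
Γ_s = (Z_in − Z_s)/(Z_in + Z_s) = (-57.7 − j41.1)/(92.3 − j41.1), |Γ_s| = 0.701
VSWR = (1 + |Γ_s|)/(1 − |Γ_s|)

VSWR ≈ 5.68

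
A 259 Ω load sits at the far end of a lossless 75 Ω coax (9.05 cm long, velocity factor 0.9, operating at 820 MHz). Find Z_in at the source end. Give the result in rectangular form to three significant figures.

Z_in ≈ 22.2 + j10.8 Ω

λ = v/f = 0.9·c / 820 MHz = 0.329 m
βl = 2π·l/λ = 2π × 0.275 = 98.9°
tan(βl) = tan(98.9°) = -6.35
Z_in = Z_0·(Z_L + jZ_0·tanβl)/(Z_0 + jZ_L·tanβl)
     = 75·(259 − j476)/(75 − j1650)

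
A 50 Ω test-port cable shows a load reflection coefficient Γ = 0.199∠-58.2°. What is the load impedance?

Z_L = Z_0·(1 + Γ)/(1 − Γ) = 50·(1.1 − j0.169)/(0.895 + j0.169)

Z_L ≈ 57.9 − j20.4 Ω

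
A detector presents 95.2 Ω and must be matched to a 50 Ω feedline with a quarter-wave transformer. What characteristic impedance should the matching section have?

Z_qwt ≈ 69 Ω

Z_qwt = √(Z_0·R_L) = √(50 × 95.2) = √4760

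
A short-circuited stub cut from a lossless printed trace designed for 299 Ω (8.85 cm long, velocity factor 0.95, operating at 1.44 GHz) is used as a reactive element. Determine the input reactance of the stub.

λ = v/f = 0.95·c / 1.44 GHz = 0.198 m
βl = 2π·l/λ = 2π × 0.447 = 161°
tan(βl) = -0.345
For a short-circuited stub, Z_in = jZ_0·tan(βl)

X_in ≈ -103 Ω (capacitive)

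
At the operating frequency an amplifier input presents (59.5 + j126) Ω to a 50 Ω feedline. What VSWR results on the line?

VSWR ≈ 7.23

Γ = (Z_L − Z_0)/(Z_L + Z_0) = (9.5 + j126)/(109.5 + j126)
|Γ| = 126/167 = 0.757
VSWR = (1 + |Γ|)/(1 − |Γ|) = 1.76/0.243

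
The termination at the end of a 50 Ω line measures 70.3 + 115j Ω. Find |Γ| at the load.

|Γ| ≈ 0.702

Γ = (Z_L − Z_0)/(Z_L + Z_0) = (20.3 + j115)/(120.3 + j115)
|Γ| = 117/166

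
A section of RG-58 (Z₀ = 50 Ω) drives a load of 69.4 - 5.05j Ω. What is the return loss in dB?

RL ≈ 15.5 dB

Γ = (19.4 − j5.05)/(119.4 − j5.05), |Γ| = 0.168
RL = −20·log₁₀|Γ| = −20·log₁₀(0.168)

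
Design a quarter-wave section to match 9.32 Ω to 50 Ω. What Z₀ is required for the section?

Z_qwt ≈ 21.6 Ω

Z_qwt = √(Z_0·R_L) = √(50 × 9.32) = √466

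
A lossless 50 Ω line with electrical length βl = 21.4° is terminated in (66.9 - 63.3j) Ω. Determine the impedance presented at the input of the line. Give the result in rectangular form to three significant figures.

Z_in ≈ 30.7 − j40 Ω

tan(βl) = tan(21.4°) = 0.392
Z_in = Z_0·(Z_L + jZ_0·tanβl)/(Z_0 + jZ_L·tanβl)
     = 50·(66.9 − j43.7)/(74.8 + j26.2)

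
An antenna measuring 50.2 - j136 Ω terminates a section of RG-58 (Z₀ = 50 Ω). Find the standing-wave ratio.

Γ = (Z_L − Z_0)/(Z_L + Z_0) = (0.2 − j136)/(100.2 − j136)
|Γ| = 136/169 = 0.805
VSWR = (1 + |Γ|)/(1 − |Γ|) = 1.81/0.195

VSWR ≈ 9.26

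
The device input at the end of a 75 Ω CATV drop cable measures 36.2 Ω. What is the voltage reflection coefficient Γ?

Γ = (Z_L − Z_0)/(Z_L + Z_0) = (36.2 − 75)/(36.2 + 75) = -38.8/111.2

Γ = -0.349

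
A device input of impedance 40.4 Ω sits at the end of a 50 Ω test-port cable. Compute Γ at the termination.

Γ = (Z_L − Z_0)/(Z_L + Z_0) = (40.4 − 50)/(40.4 + 50) = -9.6/90.4

Γ = -0.106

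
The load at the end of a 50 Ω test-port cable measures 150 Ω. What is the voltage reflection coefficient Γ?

Γ = 0.5

Γ = (Z_L − Z_0)/(Z_L + Z_0) = (150 − 50)/(150 + 50) = 100/200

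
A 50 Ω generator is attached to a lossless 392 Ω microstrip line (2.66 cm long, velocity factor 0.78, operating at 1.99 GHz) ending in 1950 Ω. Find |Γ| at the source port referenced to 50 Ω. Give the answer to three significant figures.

λ = v/f = 0.78·c / 1.99 GHz = 0.118 m
βl = 2π·l/λ = 2π × 0.226 = 81.4°
tan(βl) = 6.64
Z_in = Z_0·(Z_L + jZ_0·tanβl)/(Z_0 + jZ_L·tanβl) = 80.5 − j56.6 Ω
Γ_s = (Z_in − Z_s)/(Z_in + Z_s) = (30.5 − j56.6)/(131 − j56.6), |Γ_s| = 0.452

|Γ| ≈ 0.452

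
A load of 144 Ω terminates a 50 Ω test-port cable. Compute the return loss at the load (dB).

Γ = (144 − 50)/(144 + 50) = 0.485
RL = −20·log₁₀|Γ| = −20·log₁₀(0.485)

RL ≈ 6.29 dB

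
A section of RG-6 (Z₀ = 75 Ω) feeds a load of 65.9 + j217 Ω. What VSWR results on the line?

VSWR ≈ 11.5

Γ = (Z_L − Z_0)/(Z_L + Z_0) = (-9.1 + j217)/(140.9 + j217)
|Γ| = 217/259 = 0.839
VSWR = (1 + |Γ|)/(1 − |Γ|) = 1.84/0.161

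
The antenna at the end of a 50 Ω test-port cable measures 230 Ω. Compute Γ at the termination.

Γ = (Z_L − Z_0)/(Z_L + Z_0) = (230 − 50)/(230 + 50) = 180/280

Γ = 0.643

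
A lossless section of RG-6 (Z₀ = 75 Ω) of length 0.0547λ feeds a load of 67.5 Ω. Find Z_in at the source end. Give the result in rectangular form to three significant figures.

Z_in ≈ 69 + j4.62 Ω

βl = 2π × 0.0547 = 19.7°
tan(βl) = tan(19.7°) = 0.358
Z_in = Z_0·(Z_L + jZ_0·tanβl)/(Z_0 + jZ_L·tanβl)
     = 75·(67.5 + j26.8)/(75 + j24.2)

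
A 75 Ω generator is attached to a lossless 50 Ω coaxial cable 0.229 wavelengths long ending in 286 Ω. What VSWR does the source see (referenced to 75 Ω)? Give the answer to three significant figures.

VSWR ≈ 8.5

βl = 2π × 0.229 = 82.4°
tan(βl) = 7.53
Z_in = Z_0·(Z_L + jZ_0·tanβl)/(Z_0 + jZ_L·tanβl) = 8.89 − j6.43 Ω
Γ_s = (Z_in − Z_s)/(Z_in + Z_s) = (-66.1 − j6.43)/(83.9 − j6.43), |Γ_s| = 0.789
VSWR = (1 + |Γ_s|)/(1 − |Γ_s|)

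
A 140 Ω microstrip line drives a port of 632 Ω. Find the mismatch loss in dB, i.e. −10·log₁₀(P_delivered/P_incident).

Γ = (632 − 140)/(632 + 140) = 0.637
|Γ|² = 0.406, so P_del/P_inc = 1 − |Γ|² = 0.594
ML = −10·log₁₀(1 − |Γ|²)

mismatch loss ≈ 2.26 dB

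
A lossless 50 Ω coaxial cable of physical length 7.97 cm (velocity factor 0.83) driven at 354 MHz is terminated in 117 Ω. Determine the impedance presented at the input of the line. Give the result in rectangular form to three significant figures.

Z_in ≈ 40.2 − j38 Ω

λ = v/f = 0.83·c / 354 MHz = 0.703 m
βl = 2π·l/λ = 2π × 0.113 = 40.8°
tan(βl) = tan(40.8°) = 0.863
Z_in = Z_0·(Z_L + jZ_0·tanβl)/(Z_0 + jZ_L·tanβl)
     = 50·(117 + j43.1)/(50 + j101)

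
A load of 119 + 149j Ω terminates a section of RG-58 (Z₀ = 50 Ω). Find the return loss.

RL ≈ 2.75 dB

Γ = (69 + j149)/(169 + j149), |Γ| = 0.729
RL = −20·log₁₀|Γ| = −20·log₁₀(0.729)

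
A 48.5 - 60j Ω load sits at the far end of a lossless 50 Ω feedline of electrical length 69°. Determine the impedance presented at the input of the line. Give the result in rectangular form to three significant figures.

Z_in ≈ 16.1 + j7.15 Ω

tan(βl) = tan(69°) = 2.61
Z_in = Z_0·(Z_L + jZ_0·tanβl)/(Z_0 + jZ_L·tanβl)
     = 50·(48.5 + j70.3)/(206 + j126)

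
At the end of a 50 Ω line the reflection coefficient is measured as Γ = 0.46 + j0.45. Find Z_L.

Z_L = Z_0·(1 + Γ)/(1 − Γ) = 50·(1.46 + j0.45)/(0.54 − j0.45)

Z_L ≈ 59.3 + j91.1 Ω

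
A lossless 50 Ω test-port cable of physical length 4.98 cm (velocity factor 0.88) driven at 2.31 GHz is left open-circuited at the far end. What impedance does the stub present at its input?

λ = v/f = 0.88·c / 2.31 GHz = 0.114 m
βl = 2π·l/λ = 2π × 0.436 = 157°
tan(βl) = -0.427
For an open-circuited stub, Z_in = −jZ_0·cot(βl) = −jZ_0/tan(βl)

Z_in ≈ +j117 Ω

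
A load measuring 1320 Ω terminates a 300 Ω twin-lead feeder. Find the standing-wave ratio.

VSWR ≈ 4.4

For a purely resistive load, VSWR = R_L/Z_0 or Z_0/R_L (whichever > 1) = 1320/300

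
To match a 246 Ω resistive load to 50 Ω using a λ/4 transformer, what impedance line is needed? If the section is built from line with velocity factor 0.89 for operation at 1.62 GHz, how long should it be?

Z_qwt ≈ 111 Ω; length ≈ 4.12 cm

Z_qwt = √(Z_0·R_L) = √(50 × 246) = √12300
λ = 0.89·c/f = 0.165 m, so l = λ/4 = 0.0412 m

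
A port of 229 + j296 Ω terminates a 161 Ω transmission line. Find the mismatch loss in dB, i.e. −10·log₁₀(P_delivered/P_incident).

mismatch loss ≈ 2.11 dB

Γ = (68 + j296)/(390 + j296), |Γ| = 0.62
|Γ|² = 0.385, so P_del/P_inc = 1 − |Γ|² = 0.615
ML = −10·log₁₀(1 − |Γ|²)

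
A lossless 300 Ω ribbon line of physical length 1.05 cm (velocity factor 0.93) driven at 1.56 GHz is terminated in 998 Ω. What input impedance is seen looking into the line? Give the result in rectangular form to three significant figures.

λ = v/f = 0.93·c / 1.56 GHz = 0.179 m
βl = 2π·l/λ = 2π × 0.0587 = 21.1°
tan(βl) = tan(21.1°) = 0.387
Z_in = Z_0·(Z_L + jZ_0·tanβl)/(Z_0 + jZ_L·tanβl)
     = 300·(998 + j116)/(300 + j386)

Z_in ≈ 432 − j440 Ω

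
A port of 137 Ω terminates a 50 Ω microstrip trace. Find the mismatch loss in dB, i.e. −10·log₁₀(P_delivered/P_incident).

Γ = (137 − 50)/(137 + 50) = 0.465
|Γ|² = 0.216, so P_del/P_inc = 1 − |Γ|² = 0.784
ML = −10·log₁₀(1 − |Γ|²)

mismatch loss ≈ 1.06 dB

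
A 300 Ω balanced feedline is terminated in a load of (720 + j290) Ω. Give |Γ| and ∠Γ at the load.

Γ = (Z_L − Z_0)/(Z_L + Z_0) = (420 + j290)/(1020 + j290)
|Γ| = 510/1060 = 0.481

Γ ≈ 0.481 ∠ 18.8°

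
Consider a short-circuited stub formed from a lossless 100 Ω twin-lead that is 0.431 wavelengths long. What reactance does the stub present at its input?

X_in ≈ -46.3 Ω (capacitive)

βl = 2π × 0.431 = 155°
tan(βl) = -0.463
For a short-circuited stub, Z_in = jZ_0·tan(βl)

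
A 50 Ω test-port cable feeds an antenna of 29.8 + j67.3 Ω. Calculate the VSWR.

Γ = (Z_L − Z_0)/(Z_L + Z_0) = (-20.2 + j67.3)/(79.8 + j67.3)
|Γ| = 70.3/104 = 0.673
VSWR = (1 + |Γ|)/(1 − |Γ|) = 1.67/0.327

VSWR ≈ 5.12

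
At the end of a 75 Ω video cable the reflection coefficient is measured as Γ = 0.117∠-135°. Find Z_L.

Z_L = Z_0·(1 + Γ)/(1 − Γ) = 75·(0.917 − j0.0827)/(1.08 + j0.0827)

Z_L ≈ 62.7 − j10.5 Ω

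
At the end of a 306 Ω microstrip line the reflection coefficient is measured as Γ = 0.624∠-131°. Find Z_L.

Z_L ≈ 84.6 − j131 Ω

Z_L = Z_0·(1 + Γ)/(1 − Γ) = 306·(0.591 − j0.471)/(1.41 + j0.471)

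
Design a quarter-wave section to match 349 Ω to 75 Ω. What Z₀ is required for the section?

Z_qwt ≈ 162 Ω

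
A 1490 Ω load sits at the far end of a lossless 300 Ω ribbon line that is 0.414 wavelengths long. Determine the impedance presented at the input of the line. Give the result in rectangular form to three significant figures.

Z_in ≈ 205 + j431 Ω

βl = 2π × 0.414 = 149°
tan(βl) = tan(149°) = -0.6
Z_in = Z_0·(Z_L + jZ_0·tanβl)/(Z_0 + jZ_L·tanβl)
     = 300·(1490 − j180)/(300 − j894)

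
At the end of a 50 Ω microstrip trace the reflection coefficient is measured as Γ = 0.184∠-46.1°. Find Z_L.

Z_L ≈ 62 − j17 Ω

Z_L = Z_0·(1 + Γ)/(1 − Γ) = 50·(1.13 − j0.133)/(0.872 + j0.133)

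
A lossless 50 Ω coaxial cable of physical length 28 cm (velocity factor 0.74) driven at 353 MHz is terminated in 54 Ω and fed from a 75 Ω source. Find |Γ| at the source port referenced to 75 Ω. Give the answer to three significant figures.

λ = v/f = 0.74·c / 353 MHz = 0.629 m
βl = 2π·l/λ = 2π × 0.445 = 160°
tan(βl) = -0.358
Z_in = Z_0·(Z_L + jZ_0·tanβl)/(Z_0 + jZ_L·tanβl) = 53 + j2.59 Ω
Γ_s = (Z_in − Z_s)/(Z_in + Z_s) = (-22 + j2.59)/(128 + j2.59), |Γ_s| = 0.173

|Γ| ≈ 0.173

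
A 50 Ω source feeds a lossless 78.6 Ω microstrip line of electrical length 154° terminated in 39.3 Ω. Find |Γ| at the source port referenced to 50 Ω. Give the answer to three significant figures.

tan(βl) = -0.488
Z_in = Z_0·(Z_L + jZ_0·tanβl)/(Z_0 + jZ_L·tanβl) = 45.9 − j27.1 Ω
Γ_s = (Z_in − Z_s)/(Z_in + Z_s) = (-4.08 − j27.1)/(95.9 − j27.1), |Γ_s| = 0.275

|Γ| ≈ 0.275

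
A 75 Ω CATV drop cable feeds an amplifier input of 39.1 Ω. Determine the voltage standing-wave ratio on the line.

VSWR ≈ 1.92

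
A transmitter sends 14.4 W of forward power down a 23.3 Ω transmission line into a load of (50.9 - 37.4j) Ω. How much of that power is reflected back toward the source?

P_reflected ≈ 4.51 W

|Γ| = |(27.6 − j37.4)/(74.2 − j37.4)| = 0.559
|Γ|² = 0.313
P_refl = |Γ|²·P_inc = 4.51 W, P_del = (1 − |Γ|²)·P_inc = 9.89 W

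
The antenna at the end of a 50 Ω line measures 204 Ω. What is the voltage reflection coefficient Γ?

Γ = 0.606

Γ = (Z_L − Z_0)/(Z_L + Z_0) = (204 − 50)/(204 + 50) = 154/254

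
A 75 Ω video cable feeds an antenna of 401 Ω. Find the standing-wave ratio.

VSWR ≈ 5.35

Γ = (401 − 75)/(401 + 75) = 0.685
VSWR = (1 + 0.685)/(1 − 0.685)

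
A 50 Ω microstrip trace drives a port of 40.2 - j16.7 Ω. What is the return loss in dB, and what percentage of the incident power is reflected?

Γ = (-9.8 − j16.7)/(90.2 − j16.7), |Γ| = 0.211
RL = −20·log₁₀(0.211) = 13.5 dB
P_refl/P_inc = |Γ|² = 0.0446

RL ≈ 13.5 dB; 4.46% of incident power reflected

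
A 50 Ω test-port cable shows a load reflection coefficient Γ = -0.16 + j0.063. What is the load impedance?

Z_L = Z_0·(1 + Γ)/(1 − Γ) = 50·(0.84 + j0.063)/(1.16 − j0.063)

Z_L ≈ 36 + j4.67 Ω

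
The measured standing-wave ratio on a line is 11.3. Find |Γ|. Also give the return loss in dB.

|Γ| ≈ 0.837; return loss ≈ 1.54 dB

|Γ| = (S − 1)/(S + 1) = (11.3 − 1)/(11.3 + 1) = 10.3/12.3
RL = −20·log₁₀|Γ| = −20·log₁₀(0.837)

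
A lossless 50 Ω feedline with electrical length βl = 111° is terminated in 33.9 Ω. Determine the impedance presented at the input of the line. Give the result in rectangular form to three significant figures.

tan(βl) = tan(111°) = -2.61
Z_in = Z_0·(Z_L + jZ_0·tanβl)/(Z_0 + jZ_L·tanβl)
     = 50·(33.9 − j130)/(50 − j88.3)

Z_in ≈ 64.1 − j17.1 Ω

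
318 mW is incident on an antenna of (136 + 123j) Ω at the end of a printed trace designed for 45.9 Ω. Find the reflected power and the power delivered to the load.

P_reflected ≈ 153 mW; P_delivered ≈ 165 mW

|Γ| = |(90.1 + j123)/(181.9 + j123)| = 0.694
|Γ|² = 0.482
P_refl = |Γ|²·P_inc = 153 mW, P_del = (1 − |Γ|²)·P_inc = 165 mW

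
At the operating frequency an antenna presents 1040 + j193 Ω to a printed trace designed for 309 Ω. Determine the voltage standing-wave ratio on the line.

VSWR ≈ 3.49

Γ = (Z_L − Z_0)/(Z_L + Z_0) = (731 + j193)/(1349 + j193)
|Γ| = 756/1360 = 0.555
VSWR = (1 + |Γ|)/(1 − |Γ|) = 1.55/0.445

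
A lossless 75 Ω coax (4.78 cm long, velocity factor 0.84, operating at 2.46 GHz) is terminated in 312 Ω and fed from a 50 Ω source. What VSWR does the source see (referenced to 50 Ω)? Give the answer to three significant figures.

VSWR ≈ 6.09

λ = v/f = 0.84·c / 2.46 GHz = 0.102 m
βl = 2π·l/λ = 2π × 0.467 = 168°
tan(βl) = -0.213
Z_in = Z_0·(Z_L + jZ_0·tanβl)/(Z_0 + jZ_L·tanβl) = 183 + j146 Ω
Γ_s = (Z_in − Z_s)/(Z_in + Z_s) = (133 + j146)/(233 + j146), |Γ_s| = 0.718
VSWR = (1 + |Γ_s|)/(1 − |Γ_s|)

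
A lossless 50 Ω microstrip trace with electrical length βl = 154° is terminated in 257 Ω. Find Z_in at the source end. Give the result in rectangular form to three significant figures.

tan(βl) = tan(154°) = -0.488
Z_in = Z_0·(Z_L + jZ_0·tanβl)/(Z_0 + jZ_L·tanβl)
     = 50·(257 − j24.4)/(50 − j125)

Z_in ≈ 43.7 + j85.1 Ω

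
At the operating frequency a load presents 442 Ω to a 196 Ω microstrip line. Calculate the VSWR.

For a purely resistive load, VSWR = R_L/Z_0 or Z_0/R_L (whichever > 1) = 442/196

VSWR ≈ 2.26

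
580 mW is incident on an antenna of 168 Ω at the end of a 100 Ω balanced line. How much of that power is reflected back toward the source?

P_reflected ≈ 37.3 mW

Γ = (168 − 100)/(168 + 100) = 0.254
|Γ|² = 0.0644
P_refl = |Γ|²·P_inc = 37.3 mW, P_del = (1 − |Γ|²)·P_inc = 543 mW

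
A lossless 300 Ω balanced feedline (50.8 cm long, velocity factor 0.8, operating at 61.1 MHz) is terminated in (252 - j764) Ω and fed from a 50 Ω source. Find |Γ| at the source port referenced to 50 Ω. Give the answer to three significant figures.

|Γ| ≈ 0.835

λ = v/f = 0.8·c / 61.1 MHz = 3.93 m
βl = 2π·l/λ = 2π × 0.129 = 46.6°
tan(βl) = 1.06
Z_in = Z_0·(Z_L + jZ_0·tanβl)/(Z_0 + jZ_L·tanβl) = 37 − j130 Ω
Γ_s = (Z_in − Z_s)/(Z_in + Z_s) = (-13 − j130)/(87 − j130), |Γ_s| = 0.835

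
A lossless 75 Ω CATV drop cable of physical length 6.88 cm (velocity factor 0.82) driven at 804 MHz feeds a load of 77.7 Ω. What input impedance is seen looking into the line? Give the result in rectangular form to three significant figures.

Z_in ≈ 72.5 − j0.797 Ω

λ = v/f = 0.82·c / 804 MHz = 0.306 m
βl = 2π·l/λ = 2π × 0.225 = 80.9°
tan(βl) = tan(80.9°) = 6.28
Z_in = Z_0·(Z_L + jZ_0·tanβl)/(Z_0 + jZ_L·tanβl)
     = 75·(77.7 + j471)/(75 + j488)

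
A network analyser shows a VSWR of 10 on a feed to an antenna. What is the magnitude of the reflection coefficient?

|Γ| ≈ 0.818

|Γ| = (S − 1)/(S + 1) = (10 − 1)/(10 + 1) = 9/11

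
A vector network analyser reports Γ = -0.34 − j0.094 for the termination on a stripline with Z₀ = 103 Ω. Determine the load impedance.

Z_L = Z_0·(1 + Γ)/(1 − Γ) = 103·(0.66 − j0.094)/(1.34 + j0.094)

Z_L ≈ 50 − j10.7 Ω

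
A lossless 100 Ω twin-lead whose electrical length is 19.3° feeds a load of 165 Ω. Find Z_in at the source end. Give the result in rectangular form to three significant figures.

Z_in ≈ 139 − j45.2 Ω

tan(βl) = tan(19.3°) = 0.35
Z_in = Z_0·(Z_L + jZ_0·tanβl)/(Z_0 + jZ_L·tanβl)
     = 100·(165 + j35)/(100 + j57.8)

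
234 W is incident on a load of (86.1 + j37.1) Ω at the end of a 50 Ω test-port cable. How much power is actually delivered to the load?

|Γ| = |(36.1 + j37.1)/(136.1 + j37.1)| = 0.367
|Γ|² = 0.135
P_refl = |Γ|²·P_inc = 31.5 W, P_del = (1 − |Γ|²)·P_inc = 202 W

P_delivered ≈ 202 W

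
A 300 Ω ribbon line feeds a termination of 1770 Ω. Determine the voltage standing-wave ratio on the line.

VSWR ≈ 5.9

Γ = (1770 − 300)/(1770 + 300) = 0.71
VSWR = (1 + 0.71)/(1 − 0.71)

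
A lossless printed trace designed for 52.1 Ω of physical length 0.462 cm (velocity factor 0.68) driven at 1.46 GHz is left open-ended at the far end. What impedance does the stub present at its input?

Z_in ≈ −j247 Ω

λ = v/f = 0.68·c / 1.46 GHz = 0.14 m
βl = 2π·l/λ = 2π × 0.0331 = 11.9°
tan(βl) = 0.211
For an open-ended stub, Z_in = −jZ_0·cot(βl) = −jZ_0/tan(βl)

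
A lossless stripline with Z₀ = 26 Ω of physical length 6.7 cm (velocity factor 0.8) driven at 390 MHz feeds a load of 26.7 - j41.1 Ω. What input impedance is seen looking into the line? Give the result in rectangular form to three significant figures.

λ = v/f = 0.8·c / 390 MHz = 0.615 m
βl = 2π·l/λ = 2π × 0.109 = 39.2°
tan(βl) = tan(39.2°) = 0.815
Z_in = Z_0·(Z_L + jZ_0·tanβl)/(Z_0 + jZ_L·tanβl)
     = 26·(26.7 − j19.9)/(59.5 + j21.8)

Z_in ≈ 7.48 − j11.4 Ω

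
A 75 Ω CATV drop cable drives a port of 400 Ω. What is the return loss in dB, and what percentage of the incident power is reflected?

Γ = (400 − 75)/(400 + 75) = 0.684
RL = −20·log₁₀(0.684) = 3.3 dB
P_refl/P_inc = |Γ|² = 0.468

RL ≈ 3.3 dB; 46.8% of incident power reflected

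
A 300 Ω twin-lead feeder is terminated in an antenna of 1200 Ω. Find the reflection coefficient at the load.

Γ = 0.6

Γ = (Z_L − Z_0)/(Z_L + Z_0) = (1200 − 300)/(1200 + 300) = 900/1500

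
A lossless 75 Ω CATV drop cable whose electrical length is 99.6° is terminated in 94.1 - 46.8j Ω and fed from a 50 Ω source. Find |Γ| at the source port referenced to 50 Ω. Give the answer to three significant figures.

tan(βl) = -5.91
Z_in = Z_0·(Z_L + jZ_0·tanβl)/(Z_0 + jZ_L·tanβl) = 54.3 + j32.4 Ω
Γ_s = (Z_in − Z_s)/(Z_in + Z_s) = (4.34 + j32.4)/(104 + j32.4), |Γ_s| = 0.299

|Γ| ≈ 0.299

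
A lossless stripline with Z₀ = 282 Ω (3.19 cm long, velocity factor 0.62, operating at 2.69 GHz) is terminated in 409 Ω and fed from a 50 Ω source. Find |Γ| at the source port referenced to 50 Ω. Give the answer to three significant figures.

|Γ| ≈ 0.776

λ = v/f = 0.62·c / 2.69 GHz = 0.0691 m
βl = 2π·l/λ = 2π × 0.461 = 166°
tan(βl) = -0.248
Z_in = Z_0·(Z_L + jZ_0·tanβl)/(Z_0 + jZ_L·tanβl) = 384 + j68.3 Ω
Γ_s = (Z_in − Z_s)/(Z_in + Z_s) = (334 + j68.3)/(434 + j68.3), |Γ_s| = 0.776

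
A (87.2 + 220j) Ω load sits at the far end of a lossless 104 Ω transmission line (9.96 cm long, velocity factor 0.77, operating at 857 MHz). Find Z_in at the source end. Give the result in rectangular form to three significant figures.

λ = v/f = 0.77·c / 857 MHz = 0.27 m
βl = 2π·l/λ = 2π × 0.37 = 133°
tan(βl) = tan(133°) = -1.07
Z_in = Z_0·(Z_L + jZ_0·tanβl)/(Z_0 + jZ_L·tanβl)
     = 104·(87.2 + j109)/(340 − j93.4)

Z_in ≈ 16.3 + j37.7 Ω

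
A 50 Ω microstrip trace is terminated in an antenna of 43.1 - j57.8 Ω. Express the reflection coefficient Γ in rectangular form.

Γ ≈ 0.225 − j0.481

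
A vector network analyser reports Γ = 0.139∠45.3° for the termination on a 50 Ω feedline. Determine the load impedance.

Z_L ≈ 59.5 + j12 Ω

Z_L = Z_0·(1 + Γ)/(1 − Γ) = 50·(1.1 + j0.0988)/(0.902 − j0.0988)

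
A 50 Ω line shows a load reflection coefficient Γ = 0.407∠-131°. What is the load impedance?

Z_L = Z_0·(1 + Γ)/(1 − Γ) = 50·(0.733 − j0.307)/(1.27 + j0.307)

Z_L ≈ 24.5 − j18.1 Ω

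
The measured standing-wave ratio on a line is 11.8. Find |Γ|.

|Γ| = (S − 1)/(S + 1) = (11.8 − 1)/(11.8 + 1) = 10.8/12.8

|Γ| ≈ 0.844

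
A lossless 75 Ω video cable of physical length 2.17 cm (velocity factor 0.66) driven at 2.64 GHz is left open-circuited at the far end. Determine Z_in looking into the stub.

Z_in ≈ +j18.9 Ω

λ = v/f = 0.66·c / 2.64 GHz = 0.075 m
βl = 2π·l/λ = 2π × 0.289 = 104°
tan(βl) = -3.96
For an open-circuited stub, Z_in = −jZ_0·cot(βl) = −jZ_0/tan(βl)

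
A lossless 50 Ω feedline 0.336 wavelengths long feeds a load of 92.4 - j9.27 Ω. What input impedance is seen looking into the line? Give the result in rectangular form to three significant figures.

Z_in ≈ 35 + j22.1 Ω

βl = 2π × 0.336 = 121°
tan(βl) = tan(121°) = -1.67
Z_in = Z_0·(Z_L + jZ_0·tanβl)/(Z_0 + jZ_L·tanβl)
     = 50·(92.4 − j92.6)/(34.5 − j154)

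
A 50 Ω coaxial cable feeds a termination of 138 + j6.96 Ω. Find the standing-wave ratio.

Γ = (Z_L − Z_0)/(Z_L + Z_0) = (88 + j6.96)/(188 + j6.96)
|Γ| = 88.3/188 = 0.469
VSWR = (1 + |Γ|)/(1 − |Γ|) = 1.47/0.531

VSWR ≈ 2.77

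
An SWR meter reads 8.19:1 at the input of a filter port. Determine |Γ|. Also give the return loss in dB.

|Γ| = (S − 1)/(S + 1) = (8.19 − 1)/(8.19 + 1) = 7.19/9.19
RL = −20·log₁₀|Γ| = −20·log₁₀(0.782)

|Γ| ≈ 0.782; return loss ≈ 2.13 dB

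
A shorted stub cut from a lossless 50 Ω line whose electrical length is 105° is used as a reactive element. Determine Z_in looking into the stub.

Z_in ≈ −j187 Ω

tan(βl) = -3.73
For a shorted stub, Z_in = jZ_0·tan(βl)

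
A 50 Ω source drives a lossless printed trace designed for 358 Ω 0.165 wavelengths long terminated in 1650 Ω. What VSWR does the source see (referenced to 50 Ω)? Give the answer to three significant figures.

VSWR ≈ 10.1

βl = 2π × 0.165 = 59.4°
tan(βl) = 1.69
Z_in = Z_0·(Z_L + jZ_0·tanβl)/(Z_0 + jZ_L·tanβl) = 103 − j198 Ω
Γ_s = (Z_in − Z_s)/(Z_in + Z_s) = (53.1 − j198)/(153 − j198), |Γ_s| = 0.82
VSWR = (1 + |Γ_s|)/(1 − |Γ_s|)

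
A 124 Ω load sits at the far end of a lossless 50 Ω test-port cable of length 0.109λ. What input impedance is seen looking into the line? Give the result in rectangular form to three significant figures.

Z_in ≈ 40.5 − j41.2 Ω

βl = 2π × 0.109 = 39.2°
tan(βl) = tan(39.2°) = 0.817
Z_in = Z_0·(Z_L + jZ_0·tanβl)/(Z_0 + jZ_L·tanβl)
     = 50·(124 + j40.8)/(50 + j101)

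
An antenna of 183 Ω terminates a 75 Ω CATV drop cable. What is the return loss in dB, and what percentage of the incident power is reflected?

Γ = (183 − 75)/(183 + 75) = 0.419
RL = −20·log₁₀(0.419) = 7.56 dB
P_refl/P_inc = |Γ|² = 0.175

RL ≈ 7.56 dB; 17.5% of incident power reflected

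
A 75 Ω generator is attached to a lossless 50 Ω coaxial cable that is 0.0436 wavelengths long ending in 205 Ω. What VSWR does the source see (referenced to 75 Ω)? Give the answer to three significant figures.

VSWR ≈ 3

βl = 2π × 0.0436 = 15.7°
tan(βl) = 0.281
Z_in = Z_0·(Z_L + jZ_0·tanβl)/(Z_0 + jZ_L·tanβl) = 95 − j95.4 Ω
Γ_s = (Z_in − Z_s)/(Z_in + Z_s) = (20 − j95.4)/(170 − j95.4), |Γ_s| = 0.5
VSWR = (1 + |Γ_s|)/(1 − |Γ_s|)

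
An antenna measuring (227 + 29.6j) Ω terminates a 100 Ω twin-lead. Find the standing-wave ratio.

VSWR ≈ 2.32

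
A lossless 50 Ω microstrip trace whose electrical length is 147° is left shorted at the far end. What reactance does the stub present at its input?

tan(βl) = -0.649
For a shorted stub, Z_in = jZ_0·tan(βl)

X_in ≈ -32.5 Ω (capacitive)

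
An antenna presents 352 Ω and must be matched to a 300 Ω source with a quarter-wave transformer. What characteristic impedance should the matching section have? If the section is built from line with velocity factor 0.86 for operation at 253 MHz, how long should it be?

Z_qwt = √(Z_0·R_L) = √(300 × 352) = √105600
λ = 0.86·c/f = 1.02 m, so l = λ/4 = 0.255 m

Z_qwt ≈ 325 Ω; length ≈ 25.5 cm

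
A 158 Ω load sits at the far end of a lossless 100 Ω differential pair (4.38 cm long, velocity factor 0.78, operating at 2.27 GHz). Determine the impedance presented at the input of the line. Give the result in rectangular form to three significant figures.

λ = v/f = 0.78·c / 2.27 GHz = 0.103 m
βl = 2π·l/λ = 2π × 0.425 = 153°
tan(βl) = tan(153°) = -0.51
Z_in = Z_0·(Z_L + jZ_0·tanβl)/(Z_0 + jZ_L·tanβl)
     = 100·(158 − j51)/(100 − j80.6)

Z_in ≈ 121 + j46.3 Ω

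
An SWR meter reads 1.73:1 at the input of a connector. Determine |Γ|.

|Γ| = (S − 1)/(S + 1) = (1.73 − 1)/(1.73 + 1) = 0.73/2.73

|Γ| ≈ 0.267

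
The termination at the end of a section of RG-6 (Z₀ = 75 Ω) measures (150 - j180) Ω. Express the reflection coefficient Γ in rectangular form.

Γ ≈ 0.593 − j0.325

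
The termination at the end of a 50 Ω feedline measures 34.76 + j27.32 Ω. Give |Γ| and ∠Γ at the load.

Γ ≈ 0.351 ∠ 101°

Γ = (Z_L − Z_0)/(Z_L + Z_0) = (-15.24 + j27.32)/(84.76 + j27.32)
|Γ| = 31.3/89.1 = 0.351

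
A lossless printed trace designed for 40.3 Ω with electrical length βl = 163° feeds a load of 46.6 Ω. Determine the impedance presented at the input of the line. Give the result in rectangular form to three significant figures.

tan(βl) = tan(163°) = -0.306
Z_in = Z_0·(Z_L + jZ_0·tanβl)/(Z_0 + jZ_L·tanβl)
     = 40.3·(46.6 − j12.3)/(40.3 − j14.2)

Z_in ≈ 45.3 + j3.69 Ω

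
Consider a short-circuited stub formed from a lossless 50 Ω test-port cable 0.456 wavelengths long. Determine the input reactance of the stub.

βl = 2π × 0.456 = 164°
tan(βl) = -0.284
For a short-circuited stub, Z_in = jZ_0·tan(βl)

X_in ≈ -14.2 Ω (capacitive)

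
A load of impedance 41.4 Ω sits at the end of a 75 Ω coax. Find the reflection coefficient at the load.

Γ = -0.289

Γ = (Z_L − Z_0)/(Z_L + Z_0) = (41.4 − 75)/(41.4 + 75) = -33.6/116.4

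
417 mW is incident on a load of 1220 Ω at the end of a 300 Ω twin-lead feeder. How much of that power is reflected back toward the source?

P_reflected ≈ 153 mW

Γ = (1220 − 300)/(1220 + 300) = 0.605
|Γ|² = 0.366
P_refl = |Γ|²·P_inc = 153 mW, P_del = (1 − |Γ|²)·P_inc = 264 mW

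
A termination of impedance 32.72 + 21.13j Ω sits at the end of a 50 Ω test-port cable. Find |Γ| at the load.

Γ = (Z_L − Z_0)/(Z_L + Z_0) = (-17.28 + j21.13)/(82.72 + j21.13)
|Γ| = 27.3/85.4

|Γ| ≈ 0.32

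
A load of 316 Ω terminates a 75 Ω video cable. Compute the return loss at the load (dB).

Γ = (316 − 75)/(316 + 75) = 0.616
RL = −20·log₁₀|Γ| = −20·log₁₀(0.616)

RL ≈ 4.2 dB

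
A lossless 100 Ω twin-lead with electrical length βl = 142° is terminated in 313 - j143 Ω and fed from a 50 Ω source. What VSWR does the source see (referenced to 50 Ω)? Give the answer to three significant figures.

VSWR ≈ 6.26

tan(βl) = -0.781
Z_in = Z_0·(Z_L + jZ_0·tanβl)/(Z_0 + jZ_L·tanβl) = 84.1 + j132 Ω
Γ_s = (Z_in − Z_s)/(Z_in + Z_s) = (34.1 + j132)/(134 + j132), |Γ_s| = 0.725
VSWR = (1 + |Γ_s|)/(1 − |Γ_s|)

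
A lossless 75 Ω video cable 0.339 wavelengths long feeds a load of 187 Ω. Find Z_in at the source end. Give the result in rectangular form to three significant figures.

Z_in ≈ 39.4 + j37.1 Ω

βl = 2π × 0.339 = 122°
tan(βl) = tan(122°) = -1.6
Z_in = Z_0·(Z_L + jZ_0·tanβl)/(Z_0 + jZ_L·tanβl)
     = 75·(187 − j120)/(75 − j299)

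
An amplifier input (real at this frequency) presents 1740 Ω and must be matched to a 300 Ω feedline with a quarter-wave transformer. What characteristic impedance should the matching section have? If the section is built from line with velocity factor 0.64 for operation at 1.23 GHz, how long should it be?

Z_qwt = √(Z_0·R_L) = √(300 × 1740) = √522000
λ = 0.64·c/f = 0.156 m, so l = λ/4 = 0.039 m

Z_qwt ≈ 722 Ω; length ≈ 3.9 cm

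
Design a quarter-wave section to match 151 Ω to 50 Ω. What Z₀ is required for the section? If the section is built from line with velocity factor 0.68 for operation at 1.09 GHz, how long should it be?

Z_qwt = √(Z_0·R_L) = √(50 × 151) = √7550
λ = 0.68·c/f = 0.187 m, so l = λ/4 = 0.0468 m

Z_qwt ≈ 86.9 Ω; length ≈ 4.68 cm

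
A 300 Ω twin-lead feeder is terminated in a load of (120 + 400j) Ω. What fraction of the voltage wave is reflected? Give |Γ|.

Γ = (Z_L − Z_0)/(Z_L + Z_0) = (-180 + j400)/(420 + j400)
|Γ| = 439/580

|Γ| ≈ 0.756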